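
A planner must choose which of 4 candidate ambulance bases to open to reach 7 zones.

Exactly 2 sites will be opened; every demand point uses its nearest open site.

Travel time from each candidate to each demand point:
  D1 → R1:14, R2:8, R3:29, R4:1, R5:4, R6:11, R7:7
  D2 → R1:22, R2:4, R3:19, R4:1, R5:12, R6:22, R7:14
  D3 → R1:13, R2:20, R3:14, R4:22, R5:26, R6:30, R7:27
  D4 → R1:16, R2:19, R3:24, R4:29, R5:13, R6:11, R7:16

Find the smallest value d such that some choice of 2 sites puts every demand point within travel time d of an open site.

14

Open {D1, D3}.
  Farthest demand point is R3 at travel time 14 (to D3); all others are ≤ 14.
With {D1, D2} the worst case is 19.
With {D2, D4} the worst case is 19.
No size-2 selection achieves below 14.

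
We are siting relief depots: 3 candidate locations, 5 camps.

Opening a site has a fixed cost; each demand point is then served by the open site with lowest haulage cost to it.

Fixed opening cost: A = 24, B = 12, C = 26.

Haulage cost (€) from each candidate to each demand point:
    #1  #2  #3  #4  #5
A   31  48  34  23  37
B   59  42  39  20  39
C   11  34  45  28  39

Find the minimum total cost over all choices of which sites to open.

Open {B, C}: assign each demand point to its cheapest open site.
  #1→C 11, #2→C 34, #3→B 39, #4→B 20, #5→B 39
  haulage cost 143, fixed 38 → total 181.
Compare {C}: haulage cost 157 + fixed 26 = 183.
Compare {A, C}: haulage cost 139 + fixed 50 = 189.
Compare {A}: haulage cost 173 + fixed 24 = 197.
All other subsets cost ≥ 183. Minimum total cost: 181.

181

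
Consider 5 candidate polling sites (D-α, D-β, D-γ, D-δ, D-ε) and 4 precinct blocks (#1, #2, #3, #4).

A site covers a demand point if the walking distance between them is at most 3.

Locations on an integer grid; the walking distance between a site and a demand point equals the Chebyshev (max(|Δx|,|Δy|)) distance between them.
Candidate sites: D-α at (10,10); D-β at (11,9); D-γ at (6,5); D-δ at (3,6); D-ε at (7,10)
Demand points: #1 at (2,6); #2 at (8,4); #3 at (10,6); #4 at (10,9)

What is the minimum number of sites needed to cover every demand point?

3

Coverage sets (demand points within 3 of each site):
  D-α: {#4}
  D-β: {#3, #4}
  D-γ: {#2}
  D-δ: {#1}
  D-ε: {#4}
No 2 sites suffice: every size-2 union leaves at least one demand point uncovered.
But {D-β, D-γ, D-δ} covers everything, so the minimum is 3.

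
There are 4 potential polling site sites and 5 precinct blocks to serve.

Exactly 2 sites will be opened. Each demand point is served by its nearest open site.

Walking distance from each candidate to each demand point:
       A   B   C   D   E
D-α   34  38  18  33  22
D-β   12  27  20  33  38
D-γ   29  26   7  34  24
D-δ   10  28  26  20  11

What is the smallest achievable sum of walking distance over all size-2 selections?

Open {D-γ, D-δ}.
  A→D-δ 10, B→D-γ 26, C→D-γ 7, D→D-δ 20, E→D-δ 11  ⇒ total 74.
Compare {D-α, D-δ}: total 87.
Compare {D-β, D-δ}: total 88.
No size-2 selection does better; minimum is 74.

74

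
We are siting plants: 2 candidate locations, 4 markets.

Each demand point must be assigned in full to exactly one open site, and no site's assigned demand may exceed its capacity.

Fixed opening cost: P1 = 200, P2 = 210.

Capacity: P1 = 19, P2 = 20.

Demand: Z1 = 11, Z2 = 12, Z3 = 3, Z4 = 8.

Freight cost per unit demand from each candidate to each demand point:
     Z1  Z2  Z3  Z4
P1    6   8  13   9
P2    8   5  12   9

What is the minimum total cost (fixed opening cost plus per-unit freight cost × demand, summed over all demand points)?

Open {P1, P2}; cheapest assignment that respects the capacities:
  P1 (cap 19, load 19): Z1, Z4 — cost 11×6 + 8×9 = 138
  P2 (cap 20, load 15): Z2, Z3 — cost 12×5 + 3×12 = 96
  Shipping 234, fixed 410 → total 644.
  Any other capacity-feasible assignment to {P1, P2} ships for at least 234.
Total demand is 34 and no other set of sites has combined capacity ≥ 34, so {P1, P2} is the only feasible choice of open sites. Minimum: 644.

644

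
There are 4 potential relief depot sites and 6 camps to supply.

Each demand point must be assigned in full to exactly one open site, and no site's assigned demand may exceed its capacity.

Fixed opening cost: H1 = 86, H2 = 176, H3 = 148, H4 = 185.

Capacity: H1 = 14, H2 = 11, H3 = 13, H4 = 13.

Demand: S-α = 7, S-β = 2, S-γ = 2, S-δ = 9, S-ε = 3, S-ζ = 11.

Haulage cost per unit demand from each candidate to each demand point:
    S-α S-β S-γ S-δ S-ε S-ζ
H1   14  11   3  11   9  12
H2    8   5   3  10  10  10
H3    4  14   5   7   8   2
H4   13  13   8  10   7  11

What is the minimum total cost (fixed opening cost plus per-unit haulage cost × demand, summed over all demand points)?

Open {H1, H2, H3}; cheapest assignment that respects the capacities:
  H1 (cap 14, load 14): S-γ, S-δ, S-ε — cost 2×3 + 9×11 + 3×9 = 132
  H2 (cap 11, load 9): S-α, S-β — cost 7×8 + 2×5 = 66
  H3 (cap 13, load 11): S-ζ — cost 11×2 = 22
  Shipping 220, fixed 410 → total 630.
  Any other capacity-feasible assignment to {H1, H2, H3} ships for at least 220.
Compare {H1, H3, H4}: its best feasible assignment gives total 678.
Compare {H2, H3, H4}: its best feasible assignment gives total 714.
Every other set of open sites that can feasibly serve all demand totals ≥ 678 even under its best assignment. Minimum: 630.

630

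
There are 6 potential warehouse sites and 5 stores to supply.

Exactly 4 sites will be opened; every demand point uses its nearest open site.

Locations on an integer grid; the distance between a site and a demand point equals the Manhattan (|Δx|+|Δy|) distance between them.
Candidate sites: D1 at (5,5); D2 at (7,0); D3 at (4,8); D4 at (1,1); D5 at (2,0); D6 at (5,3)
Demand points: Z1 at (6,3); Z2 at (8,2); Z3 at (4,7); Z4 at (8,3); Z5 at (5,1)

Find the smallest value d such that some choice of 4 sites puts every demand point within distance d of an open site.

3

Open {D1, D2, D3, D6}.
  Farthest demand point is Z2 at distance 3 (to D2); all others are ≤ 3.
With {D1, D2, D4, D6} the worst case is 3.
With {D1, D2, D5, D6} the worst case is 3.
No size-4 selection achieves below 3.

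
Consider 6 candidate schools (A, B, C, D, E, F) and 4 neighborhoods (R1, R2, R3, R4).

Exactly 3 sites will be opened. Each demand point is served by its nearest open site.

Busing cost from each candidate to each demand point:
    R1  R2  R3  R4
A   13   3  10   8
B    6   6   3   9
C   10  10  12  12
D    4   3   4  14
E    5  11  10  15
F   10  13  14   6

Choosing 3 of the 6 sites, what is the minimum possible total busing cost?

16

Open {B, D, F}.
  R1→D 4, R2→D 3, R3→B 3, R4→F 6  ⇒ total 16.
Compare {A, D, F}: total 17.
Compare {C, D, F}: total 17.
No size-3 selection does better; minimum is 16.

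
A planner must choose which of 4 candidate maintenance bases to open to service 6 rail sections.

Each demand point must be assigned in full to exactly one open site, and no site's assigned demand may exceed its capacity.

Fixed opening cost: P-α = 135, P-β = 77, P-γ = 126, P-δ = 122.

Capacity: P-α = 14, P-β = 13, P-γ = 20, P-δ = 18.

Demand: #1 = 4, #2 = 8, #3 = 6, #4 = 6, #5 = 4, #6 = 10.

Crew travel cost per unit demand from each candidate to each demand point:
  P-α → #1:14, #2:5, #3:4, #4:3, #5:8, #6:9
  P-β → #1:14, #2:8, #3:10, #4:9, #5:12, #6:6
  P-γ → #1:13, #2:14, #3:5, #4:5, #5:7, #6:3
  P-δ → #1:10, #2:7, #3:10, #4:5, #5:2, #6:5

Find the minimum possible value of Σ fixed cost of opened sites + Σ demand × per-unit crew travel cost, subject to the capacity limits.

454

Open {P-γ, P-δ}; cheapest assignment that respects the capacities:
  P-γ (cap 20, load 20): #1, #3, #6 — cost 4×13 + 6×5 + 10×3 = 112
  P-δ (cap 18, load 18): #2, #4, #5 — cost 8×7 + 6×5 + 4×2 = 94
  Shipping 206, fixed 248 → total 454.
  Any other capacity-feasible assignment to {P-γ, P-δ} ships for at least 206.
Compare {P-β, P-γ, P-δ}: its best feasible assignment gives total 527.
Compare {P-α, P-β, P-δ}: its best feasible assignment gives total 536.
Every other set of open sites that can feasibly serve all demand totals ≥ 527 even under its best assignment. Minimum: 454.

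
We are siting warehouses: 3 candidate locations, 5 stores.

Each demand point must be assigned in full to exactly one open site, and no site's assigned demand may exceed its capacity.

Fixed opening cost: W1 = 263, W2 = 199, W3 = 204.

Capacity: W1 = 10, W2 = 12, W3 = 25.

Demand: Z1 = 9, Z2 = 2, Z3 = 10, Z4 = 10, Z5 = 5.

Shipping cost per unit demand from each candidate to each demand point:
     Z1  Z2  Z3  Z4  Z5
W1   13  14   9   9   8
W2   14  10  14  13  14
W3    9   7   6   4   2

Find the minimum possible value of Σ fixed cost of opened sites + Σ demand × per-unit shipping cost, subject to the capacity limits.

659

Open {W2, W3}; cheapest assignment that respects the capacities:
  W2 (cap 12, load 11): Z1, Z2 — cost 9×14 + 2×10 = 146
  W3 (cap 25, load 25): Z3, Z4, Z5 — cost 10×6 + 10×4 + 5×2 = 110
  Shipping 256, fixed 403 → total 659.
  Any other capacity-feasible assignment to {W2, W3} ships for at least 256.
Compare {W1, W2, W3}: its best feasible assignment gives total 907.
Every other set of open sites that can feasibly serve all demand totals ≥ 907 even under its best assignment. Minimum: 659.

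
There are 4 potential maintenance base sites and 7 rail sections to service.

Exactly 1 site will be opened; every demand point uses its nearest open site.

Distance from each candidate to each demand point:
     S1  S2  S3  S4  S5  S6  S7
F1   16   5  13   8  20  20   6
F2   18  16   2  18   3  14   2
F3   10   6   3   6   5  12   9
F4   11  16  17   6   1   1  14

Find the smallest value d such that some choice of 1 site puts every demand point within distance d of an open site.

12

Open {F3}.
  Farthest demand point is S6 at distance 12 (to F3); all others are ≤ 12.
With {F4} the worst case is 17.
With {F2} the worst case is 18.
No size-1 selection achieves below 12.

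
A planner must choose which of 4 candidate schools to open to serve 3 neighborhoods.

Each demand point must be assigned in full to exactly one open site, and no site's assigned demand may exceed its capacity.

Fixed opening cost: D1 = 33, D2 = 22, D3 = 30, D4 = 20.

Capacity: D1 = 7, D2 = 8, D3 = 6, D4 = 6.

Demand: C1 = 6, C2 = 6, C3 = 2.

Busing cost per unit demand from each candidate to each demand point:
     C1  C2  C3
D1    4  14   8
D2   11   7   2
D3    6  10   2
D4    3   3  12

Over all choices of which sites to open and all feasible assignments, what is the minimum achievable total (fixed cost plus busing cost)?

Open {D2, D4}; cheapest assignment that respects the capacities:
  D2 (cap 8, load 8): C2, C3 — cost 6×7 + 2×2 = 46
  D4 (cap 6, load 6): C1 — cost 6×3 = 18
  Shipping 64, fixed 42 → total 106.
  Any other capacity-feasible assignment to {D2, D4} ships for at least 64.
Compare {D1, D2, D4}: its best feasible assignment gives total 121.
Compare {D1, D2}: its best feasible assignment gives total 125.
Every other set of open sites that can feasibly serve all demand totals ≥ 121 even under its best assignment. Minimum: 106.

106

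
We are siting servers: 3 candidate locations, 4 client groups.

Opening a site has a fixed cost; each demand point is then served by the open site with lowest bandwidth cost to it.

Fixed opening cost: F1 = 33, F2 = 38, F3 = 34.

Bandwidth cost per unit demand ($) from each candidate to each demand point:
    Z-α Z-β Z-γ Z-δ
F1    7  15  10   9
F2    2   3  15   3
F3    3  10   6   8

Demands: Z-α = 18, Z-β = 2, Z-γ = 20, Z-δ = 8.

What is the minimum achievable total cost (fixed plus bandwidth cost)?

258

Open {F2, F3}: assign each demand point to its cheapest open site.
  Z-α→F2 18×2=36, Z-β→F2 2×3=6, Z-γ→F3 20×6=120, Z-δ→F2 8×3=24
  bandwidth cost 186, fixed 72 → total 258.
Compare {F1, F2, F3}: bandwidth cost 186 + fixed 105 = 291.
Compare {F3}: bandwidth cost 258 + fixed 34 = 292.
Compare {F1, F3}: bandwidth cost 258 + fixed 67 = 325.
All other subsets cost ≥ 291. Minimum total cost: 258.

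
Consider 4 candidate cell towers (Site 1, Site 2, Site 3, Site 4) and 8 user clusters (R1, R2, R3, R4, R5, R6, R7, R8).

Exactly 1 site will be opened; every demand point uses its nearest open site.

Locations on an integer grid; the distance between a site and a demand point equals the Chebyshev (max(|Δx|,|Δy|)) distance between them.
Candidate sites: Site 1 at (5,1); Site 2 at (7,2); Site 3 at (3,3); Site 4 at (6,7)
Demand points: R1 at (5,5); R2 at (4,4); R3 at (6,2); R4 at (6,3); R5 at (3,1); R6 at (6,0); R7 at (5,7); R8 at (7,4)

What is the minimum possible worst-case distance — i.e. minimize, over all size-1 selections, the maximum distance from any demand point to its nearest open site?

4

Open {Site 3}.
  Farthest demand point is R7 at distance 4 (to Site 3); all others are ≤ 4.
With {Site 2} the worst case is 5.
With {Site 1} the worst case is 6.
No size-1 selection achieves below 4.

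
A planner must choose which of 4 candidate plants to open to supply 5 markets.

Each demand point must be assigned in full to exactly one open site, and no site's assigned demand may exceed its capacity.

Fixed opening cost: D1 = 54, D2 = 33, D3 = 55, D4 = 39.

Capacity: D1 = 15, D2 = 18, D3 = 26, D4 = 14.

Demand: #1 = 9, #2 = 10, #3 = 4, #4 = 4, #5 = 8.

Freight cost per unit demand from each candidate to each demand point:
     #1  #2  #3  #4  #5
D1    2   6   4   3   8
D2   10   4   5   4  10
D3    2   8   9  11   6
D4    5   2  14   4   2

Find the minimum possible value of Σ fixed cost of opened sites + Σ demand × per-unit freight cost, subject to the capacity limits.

Open {D2, D3}; cheapest assignment that respects the capacities:
  D2 (cap 18, load 18): #2, #3, #4 — cost 10×4 + 4×5 + 4×4 = 76
  D3 (cap 26, load 17): #1, #5 — cost 9×2 + 8×6 = 66
  Shipping 142, fixed 88 → total 230.
  Any other capacity-feasible assignment to {D2, D3} ships for at least 142.
Compare {D3, D4}: its best feasible assignment gives total 232.
Compare {D1, D2, D4}: its best feasible assignment gives total 232.
Every other set of open sites that can feasibly serve all demand totals ≥ 232 even under its best assignment. Minimum: 230.

230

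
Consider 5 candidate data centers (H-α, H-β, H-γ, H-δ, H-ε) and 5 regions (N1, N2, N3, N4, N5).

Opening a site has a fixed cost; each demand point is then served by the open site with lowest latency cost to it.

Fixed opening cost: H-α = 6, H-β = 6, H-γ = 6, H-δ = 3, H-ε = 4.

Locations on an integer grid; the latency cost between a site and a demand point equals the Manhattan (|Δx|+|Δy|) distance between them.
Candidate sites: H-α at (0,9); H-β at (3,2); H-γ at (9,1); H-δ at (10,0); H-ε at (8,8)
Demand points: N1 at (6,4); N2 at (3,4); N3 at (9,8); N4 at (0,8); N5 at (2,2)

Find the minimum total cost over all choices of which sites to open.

26

Open {H-α, H-β, H-ε}: assign each demand point to its cheapest open site.
  N1→H-β 5, N2→H-β 2, N3→H-ε 1, N4→H-α 1, N5→H-β 1
  latency cost 10, fixed 16 → total 26.
Compare {H-β, H-ε}: latency cost 17 + fixed 10 = 27.
Compare {H-α, H-β, H-δ, H-ε}: latency cost 10 + fixed 19 = 29.
Compare {H-β, H-δ, H-ε}: latency cost 17 + fixed 13 = 30.
All other subsets cost ≥ 27. Minimum total cost: 26.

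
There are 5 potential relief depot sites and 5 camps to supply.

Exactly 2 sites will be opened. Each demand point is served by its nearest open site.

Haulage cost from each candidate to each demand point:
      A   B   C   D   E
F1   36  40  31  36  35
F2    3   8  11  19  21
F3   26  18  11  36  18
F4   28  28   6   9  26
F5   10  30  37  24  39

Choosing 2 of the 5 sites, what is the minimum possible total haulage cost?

47

Open {F2, F4}.
  A→F2 3, B→F2 8, C→F4 6, D→F4 9, E→F2 21  ⇒ total 47.
Compare {F2, F3}: total 59.
Compare {F1, F2}: total 62.
No size-2 selection does better; minimum is 47.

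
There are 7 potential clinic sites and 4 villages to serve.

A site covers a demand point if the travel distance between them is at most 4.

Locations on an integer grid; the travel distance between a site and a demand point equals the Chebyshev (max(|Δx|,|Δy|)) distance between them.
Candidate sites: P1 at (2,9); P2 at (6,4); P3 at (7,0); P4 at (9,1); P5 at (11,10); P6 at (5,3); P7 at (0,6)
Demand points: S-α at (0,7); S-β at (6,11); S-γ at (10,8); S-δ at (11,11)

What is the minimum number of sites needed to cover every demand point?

Coverage sets (demand points within 4 of each site):
  P1: {S-α, S-β}
  P2: {S-γ}
  P3: {}
  P4: {}
  P5: {S-γ, S-δ}
  P6: {}
  P7: {S-α}
No single site covers all 4 demand points.
But {P1, P5} covers everything, so the minimum is 2.

2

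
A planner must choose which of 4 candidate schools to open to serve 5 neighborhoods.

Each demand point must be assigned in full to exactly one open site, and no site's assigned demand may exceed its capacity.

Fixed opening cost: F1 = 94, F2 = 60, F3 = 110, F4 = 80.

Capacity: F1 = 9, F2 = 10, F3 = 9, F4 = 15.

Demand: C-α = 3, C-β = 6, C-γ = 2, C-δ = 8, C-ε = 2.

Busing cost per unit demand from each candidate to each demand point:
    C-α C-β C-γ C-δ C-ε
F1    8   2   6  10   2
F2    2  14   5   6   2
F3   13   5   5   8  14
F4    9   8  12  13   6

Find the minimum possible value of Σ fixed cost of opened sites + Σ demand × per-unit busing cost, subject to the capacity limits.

Open {F2, F4}; cheapest assignment that respects the capacities:
  F2 (cap 10, load 10): C-γ, C-δ — cost 2×5 + 8×6 = 58
  F4 (cap 15, load 11): C-α, C-β, C-ε — cost 3×9 + 6×8 + 2×6 = 87
  Shipping 145, fixed 140 → total 285.
  Any other capacity-feasible assignment to {F2, F4} ships for at least 145.
Compare {F1, F2, F4}: its best feasible assignment gives total 335.
Compare {F1, F4}: its best feasible assignment gives total 341.
Every other set of open sites that can feasibly serve all demand totals ≥ 335 even under its best assignment. Minimum: 285.

285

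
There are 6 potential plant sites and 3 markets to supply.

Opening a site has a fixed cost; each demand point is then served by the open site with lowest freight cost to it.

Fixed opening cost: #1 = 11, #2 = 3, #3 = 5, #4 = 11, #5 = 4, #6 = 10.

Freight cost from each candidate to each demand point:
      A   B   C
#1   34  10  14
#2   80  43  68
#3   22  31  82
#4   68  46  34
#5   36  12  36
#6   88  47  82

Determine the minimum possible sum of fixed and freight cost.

Open {#1, #3}: assign each demand point to its cheapest open site.
  A→#3 22, B→#1 10, C→#1 14
  freight cost 46, fixed 16 → total 62.
Compare {#1, #2, #3}: freight cost 46 + fixed 19 = 65.
Compare {#1, #3, #5}: freight cost 46 + fixed 20 = 66.
Compare {#1}: freight cost 58 + fixed 11 = 69.
All other subsets cost ≥ 65. Minimum total cost: 62.

62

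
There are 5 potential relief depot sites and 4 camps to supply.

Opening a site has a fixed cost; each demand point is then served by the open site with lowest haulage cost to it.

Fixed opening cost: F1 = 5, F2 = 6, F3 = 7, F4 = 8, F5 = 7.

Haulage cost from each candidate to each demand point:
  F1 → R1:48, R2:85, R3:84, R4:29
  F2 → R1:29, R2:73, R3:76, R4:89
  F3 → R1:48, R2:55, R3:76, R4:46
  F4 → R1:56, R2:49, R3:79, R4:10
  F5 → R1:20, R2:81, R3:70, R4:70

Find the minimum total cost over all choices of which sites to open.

Open {F4, F5}: assign each demand point to its cheapest open site.
  R1→F5 20, R2→F4 49, R3→F5 70, R4→F4 10
  haulage cost 149, fixed 15 → total 164.
Compare {F1, F4, F5}: haulage cost 149 + fixed 20 = 169.
Compare {F2, F4, F5}: haulage cost 149 + fixed 21 = 170.
Compare {F3, F4, F5}: haulage cost 149 + fixed 22 = 171.
All other subsets cost ≥ 169. Minimum total cost: 164.

164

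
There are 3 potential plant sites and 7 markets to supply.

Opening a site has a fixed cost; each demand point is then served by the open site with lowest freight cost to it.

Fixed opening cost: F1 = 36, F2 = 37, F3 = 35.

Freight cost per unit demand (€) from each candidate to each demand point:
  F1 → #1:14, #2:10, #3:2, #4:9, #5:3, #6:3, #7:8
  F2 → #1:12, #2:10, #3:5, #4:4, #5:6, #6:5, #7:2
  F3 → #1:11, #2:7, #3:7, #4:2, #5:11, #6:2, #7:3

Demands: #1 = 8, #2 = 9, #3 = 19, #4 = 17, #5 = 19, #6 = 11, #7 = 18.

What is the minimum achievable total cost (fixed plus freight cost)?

427

Open {F1, F3}: assign each demand point to its cheapest open site.
  #1→F3 8×11=88, #2→F3 9×7=63, #3→F1 19×2=38, #4→F3 17×2=34, #5→F1 19×3=57, #6→F3 11×2=22, #7→F3 18×3=54
  freight cost 356, fixed 71 → total 427.
Compare {F1, F2, F3}: freight cost 338 + fixed 108 = 446.
Compare {F1, F2}: freight cost 418 + fixed 73 = 491.
Compare {F2, F3}: freight cost 452 + fixed 72 = 524.
All other subsets cost ≥ 446. Minimum total cost: 427.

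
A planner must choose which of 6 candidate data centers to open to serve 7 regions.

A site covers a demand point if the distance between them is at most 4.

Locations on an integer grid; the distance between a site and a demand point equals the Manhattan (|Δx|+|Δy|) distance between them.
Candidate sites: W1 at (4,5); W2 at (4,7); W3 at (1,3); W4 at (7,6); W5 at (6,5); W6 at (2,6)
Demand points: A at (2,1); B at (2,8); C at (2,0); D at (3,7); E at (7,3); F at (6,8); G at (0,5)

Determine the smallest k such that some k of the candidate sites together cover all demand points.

Coverage sets (demand points within 4 of each site):
  W1: {D, G}
  W2: {B, D, F}
  W3: {A, C, G}
  W4: {E, F}
  W5: {E, F}
  W6: {B, D, G}
No 2 sites suffice: every size-2 union leaves at least one demand point uncovered.
But {W2, W3, W4} covers everything, so the minimum is 3.

3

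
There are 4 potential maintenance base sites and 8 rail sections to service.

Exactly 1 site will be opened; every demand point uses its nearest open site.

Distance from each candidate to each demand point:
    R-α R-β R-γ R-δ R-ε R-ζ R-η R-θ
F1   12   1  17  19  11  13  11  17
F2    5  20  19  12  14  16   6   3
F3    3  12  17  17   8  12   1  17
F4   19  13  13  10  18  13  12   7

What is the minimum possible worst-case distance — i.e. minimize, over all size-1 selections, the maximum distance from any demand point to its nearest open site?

Open {F3}.
  Farthest demand point is R-γ at distance 17 (to F3); all others are ≤ 17.
With {F1} the worst case is 19.
With {F4} the worst case is 19.
No size-1 selection achieves below 17.

17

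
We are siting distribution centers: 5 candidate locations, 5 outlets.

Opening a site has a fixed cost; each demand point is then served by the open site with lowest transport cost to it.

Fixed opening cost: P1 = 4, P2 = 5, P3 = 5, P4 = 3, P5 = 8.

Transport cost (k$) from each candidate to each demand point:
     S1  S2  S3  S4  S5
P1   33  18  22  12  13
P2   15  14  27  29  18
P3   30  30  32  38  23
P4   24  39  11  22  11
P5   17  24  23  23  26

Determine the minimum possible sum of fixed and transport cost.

Open {P1, P2, P4}: assign each demand point to its cheapest open site.
  S1→P2 15, S2→P2 14, S3→P4 11, S4→P1 12, S5→P4 11
  transport cost 63, fixed 12 → total 75.
Compare {P1, P2, P3, P4}: transport cost 63 + fixed 17 = 80.
Compare {P2, P4}: transport cost 73 + fixed 8 = 81.
Compare {P1, P4}: transport cost 76 + fixed 7 = 83.
All other subsets cost ≥ 80. Minimum total cost: 75.

75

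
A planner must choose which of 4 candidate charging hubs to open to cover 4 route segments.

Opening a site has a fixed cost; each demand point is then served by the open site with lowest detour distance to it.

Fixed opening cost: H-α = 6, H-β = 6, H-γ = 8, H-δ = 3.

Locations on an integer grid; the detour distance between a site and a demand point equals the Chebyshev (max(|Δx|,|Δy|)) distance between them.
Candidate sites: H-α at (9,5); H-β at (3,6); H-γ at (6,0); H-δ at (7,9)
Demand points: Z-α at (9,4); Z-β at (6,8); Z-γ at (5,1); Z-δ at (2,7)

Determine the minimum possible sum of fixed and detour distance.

Open {H-α, H-δ}: assign each demand point to its cheapest open site.
  Z-α→H-α 1, Z-β→H-δ 1, Z-γ→H-α 4, Z-δ→H-δ 5
  detour distance 11, fixed 9 → total 20.
Compare {H-α}: detour distance 15 + fixed 6 = 21.
Compare {H-β}: detour distance 15 + fixed 6 = 21.
Compare {H-α, H-β}: detour distance 9 + fixed 12 = 21.
All other subsets cost ≥ 21. Minimum total cost: 20.

20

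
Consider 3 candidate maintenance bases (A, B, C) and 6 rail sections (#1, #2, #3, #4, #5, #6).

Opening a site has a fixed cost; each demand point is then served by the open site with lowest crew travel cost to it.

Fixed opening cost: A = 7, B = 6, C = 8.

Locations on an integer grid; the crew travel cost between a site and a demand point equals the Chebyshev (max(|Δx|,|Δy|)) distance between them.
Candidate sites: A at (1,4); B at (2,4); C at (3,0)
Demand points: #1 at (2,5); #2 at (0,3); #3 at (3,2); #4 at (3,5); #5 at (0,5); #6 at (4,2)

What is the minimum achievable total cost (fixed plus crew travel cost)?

16

Open {B}: assign each demand point to its cheapest open site.
  #1→B 1, #2→B 2, #3→B 2, #4→B 1, #5→B 2, #6→B 2
  crew travel cost 10, fixed 6 → total 16.
Compare {A}: crew travel cost 10 + fixed 7 = 17.
Compare {A, B}: crew travel cost 8 + fixed 13 = 21.
Compare {A, C}: crew travel cost 9 + fixed 15 = 24.
All other subsets cost ≥ 17. Minimum total cost: 16.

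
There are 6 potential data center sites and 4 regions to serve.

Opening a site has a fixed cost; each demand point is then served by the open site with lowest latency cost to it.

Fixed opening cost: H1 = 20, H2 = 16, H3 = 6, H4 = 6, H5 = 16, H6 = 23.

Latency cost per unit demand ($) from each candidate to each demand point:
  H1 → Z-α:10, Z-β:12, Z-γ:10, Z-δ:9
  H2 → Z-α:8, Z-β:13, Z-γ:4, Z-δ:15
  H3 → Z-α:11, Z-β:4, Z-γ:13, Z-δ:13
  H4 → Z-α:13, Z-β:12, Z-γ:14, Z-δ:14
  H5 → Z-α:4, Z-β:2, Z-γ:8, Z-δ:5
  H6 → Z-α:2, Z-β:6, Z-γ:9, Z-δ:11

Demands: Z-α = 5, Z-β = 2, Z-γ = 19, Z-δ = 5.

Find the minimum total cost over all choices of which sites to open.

157

Open {H2, H5}: assign each demand point to its cheapest open site.
  Z-α→H5 5×4=20, Z-β→H5 2×2=4, Z-γ→H2 19×4=76, Z-δ→H5 5×5=25
  latency cost 125, fixed 32 → total 157.
Compare {H2, H3, H5}: latency cost 125 + fixed 38 = 163.
Compare {H2, H4, H5}: latency cost 125 + fixed 38 = 163.
Compare {H2, H3, H4, H5}: latency cost 125 + fixed 44 = 169.
All other subsets cost ≥ 163. Minimum total cost: 157.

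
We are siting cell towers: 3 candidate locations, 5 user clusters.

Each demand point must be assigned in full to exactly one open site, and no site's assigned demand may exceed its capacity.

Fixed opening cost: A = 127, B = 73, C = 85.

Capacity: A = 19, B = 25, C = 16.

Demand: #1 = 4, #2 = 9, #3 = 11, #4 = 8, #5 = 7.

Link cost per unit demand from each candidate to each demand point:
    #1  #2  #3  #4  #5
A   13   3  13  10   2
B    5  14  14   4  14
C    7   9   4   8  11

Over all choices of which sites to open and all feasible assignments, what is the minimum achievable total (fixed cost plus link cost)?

422

Open {A, B, C}; cheapest assignment that respects the capacities:
  A (cap 19, load 16): #2, #5 — cost 9×3 + 7×2 = 41
  B (cap 25, load 12): #1, #4 — cost 4×5 + 8×4 = 52
  C (cap 16, load 11): #3 — cost 11×4 = 44
  Shipping 137, fixed 285 → total 422.
  Any other capacity-feasible assignment to {A, B, C} ships for at least 137.
Compare {A, B}: its best feasible assignment gives total 447.
Compare {B, C}: its best feasible assignment gives total 486.
Every other set of open sites that can feasibly serve all demand totals ≥ 447 even under its best assignment. Minimum: 422.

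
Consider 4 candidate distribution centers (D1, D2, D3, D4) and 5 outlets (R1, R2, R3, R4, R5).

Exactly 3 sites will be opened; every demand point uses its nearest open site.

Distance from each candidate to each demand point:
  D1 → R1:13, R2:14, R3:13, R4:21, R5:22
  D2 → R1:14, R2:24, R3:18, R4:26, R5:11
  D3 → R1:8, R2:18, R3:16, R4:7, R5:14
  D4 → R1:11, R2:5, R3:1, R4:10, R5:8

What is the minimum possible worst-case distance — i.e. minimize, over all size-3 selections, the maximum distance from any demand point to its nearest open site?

Open {D1, D3, D4}.
  Farthest demand point is R1 at distance 8 (to D3); all others are ≤ 8.
With {D2, D3, D4} the worst case is 8.
With {D1, D2, D4} the worst case is 11.
No size-3 selection achieves below 8.

8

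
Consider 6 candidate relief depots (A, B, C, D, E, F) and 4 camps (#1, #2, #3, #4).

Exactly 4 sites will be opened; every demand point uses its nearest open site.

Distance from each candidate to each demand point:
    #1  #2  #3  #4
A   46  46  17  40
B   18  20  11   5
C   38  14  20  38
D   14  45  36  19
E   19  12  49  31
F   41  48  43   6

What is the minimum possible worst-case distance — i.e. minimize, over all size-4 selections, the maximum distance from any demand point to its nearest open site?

Open {A, B, C, D}.
  Farthest demand point is #1 at distance 14 (to D); all others are ≤ 14.
With {A, B, D, E} the worst case is 14.
With {B, C, D, E} the worst case is 14.
No size-4 selection achieves below 14.

14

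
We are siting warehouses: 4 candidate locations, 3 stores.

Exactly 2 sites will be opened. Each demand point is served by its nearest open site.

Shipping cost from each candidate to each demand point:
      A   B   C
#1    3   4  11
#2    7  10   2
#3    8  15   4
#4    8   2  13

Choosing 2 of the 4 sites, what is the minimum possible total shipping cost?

Open {#1, #2}.
  A→#1 3, B→#1 4, C→#2 2  ⇒ total 9.
Compare {#1, #3}: total 11.
Compare {#2, #4}: total 11.
No size-2 selection does better; minimum is 9.

9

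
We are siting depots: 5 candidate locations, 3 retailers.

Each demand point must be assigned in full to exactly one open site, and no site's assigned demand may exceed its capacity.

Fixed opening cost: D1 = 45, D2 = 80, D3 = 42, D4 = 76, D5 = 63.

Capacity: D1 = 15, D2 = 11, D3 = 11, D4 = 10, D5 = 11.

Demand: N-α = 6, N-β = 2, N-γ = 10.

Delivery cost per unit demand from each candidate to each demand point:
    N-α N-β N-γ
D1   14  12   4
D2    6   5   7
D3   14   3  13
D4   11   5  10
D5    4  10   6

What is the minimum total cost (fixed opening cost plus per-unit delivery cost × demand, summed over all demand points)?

Open {D1, D5}; cheapest assignment that respects the capacities:
  D1 (cap 15, load 10): N-γ — cost 10×4 = 40
  D5 (cap 11, load 8): N-α, N-β — cost 6×4 + 2×10 = 44
  Shipping 84, fixed 108 → total 192.
  Any other capacity-feasible assignment to {D1, D5} ships for at least 84.
Compare {D1, D2}: its best feasible assignment gives total 211.
Compare {D1, D3}: its best feasible assignment gives total 217.
Every other set of open sites that can feasibly serve all demand totals ≥ 211 even under its best assignment. Minimum: 192.

192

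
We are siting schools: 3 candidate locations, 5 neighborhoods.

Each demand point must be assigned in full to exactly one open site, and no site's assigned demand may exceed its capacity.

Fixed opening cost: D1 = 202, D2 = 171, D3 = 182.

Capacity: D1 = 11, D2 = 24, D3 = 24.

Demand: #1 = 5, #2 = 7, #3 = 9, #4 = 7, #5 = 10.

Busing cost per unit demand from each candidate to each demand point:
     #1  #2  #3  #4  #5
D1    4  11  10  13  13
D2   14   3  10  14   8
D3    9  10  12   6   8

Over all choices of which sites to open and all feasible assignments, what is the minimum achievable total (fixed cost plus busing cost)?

631

Open {D2, D3}; cheapest assignment that respects the capacities:
  D2 (cap 24, load 16): #2, #3 — cost 7×3 + 9×10 = 111
  D3 (cap 24, load 22): #1, #4, #5 — cost 5×9 + 7×6 + 10×8 = 167
  Shipping 278, fixed 353 → total 631.
  Any other capacity-feasible assignment to {D2, D3} ships for at least 278.
Compare {D1, D2, D3}: its best feasible assignment gives total 808.
Every other set of open sites that can feasibly serve all demand totals ≥ 808 even under its best assignment. Minimum: 631.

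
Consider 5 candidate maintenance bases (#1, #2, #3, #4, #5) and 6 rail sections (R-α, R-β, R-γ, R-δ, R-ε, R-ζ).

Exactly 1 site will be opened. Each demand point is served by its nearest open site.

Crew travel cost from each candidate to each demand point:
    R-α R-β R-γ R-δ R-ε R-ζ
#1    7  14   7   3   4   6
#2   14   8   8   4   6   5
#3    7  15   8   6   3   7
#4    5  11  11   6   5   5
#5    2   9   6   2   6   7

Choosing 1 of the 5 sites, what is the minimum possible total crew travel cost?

32

Open {#5}.
  R-α→#5 2, R-β→#5 9, R-γ→#5 6, R-δ→#5 2, R-ε→#5 6, R-ζ→#5 7  ⇒ total 32.
Compare {#1}: total 41.
Compare {#4}: total 43.
No size-1 selection does better; minimum is 32.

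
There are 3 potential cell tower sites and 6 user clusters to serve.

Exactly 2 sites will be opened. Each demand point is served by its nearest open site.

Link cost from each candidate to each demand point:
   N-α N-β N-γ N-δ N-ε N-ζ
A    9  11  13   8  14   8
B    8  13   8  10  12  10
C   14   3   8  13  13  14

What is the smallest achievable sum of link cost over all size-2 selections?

Open {A, C}.
  N-α→A 9, N-β→C 3, N-γ→C 8, N-δ→A 8, N-ε→C 13, N-ζ→A 8  ⇒ total 49.
Compare {B, C}: total 51.
Compare {A, B}: total 55.

49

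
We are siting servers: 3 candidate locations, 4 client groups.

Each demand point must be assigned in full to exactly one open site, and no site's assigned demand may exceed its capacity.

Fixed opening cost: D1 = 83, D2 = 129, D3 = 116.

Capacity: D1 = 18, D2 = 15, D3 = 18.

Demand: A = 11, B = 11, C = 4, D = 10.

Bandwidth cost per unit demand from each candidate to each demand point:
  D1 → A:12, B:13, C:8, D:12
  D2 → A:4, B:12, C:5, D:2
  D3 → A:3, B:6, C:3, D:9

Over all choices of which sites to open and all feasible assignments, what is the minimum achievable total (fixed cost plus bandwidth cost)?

Open {D1, D2, D3}; cheapest assignment that respects the capacities:
  D1 (cap 18, load 11): B — cost 11×13 = 143
  D2 (cap 15, load 10): D — cost 10×2 = 20
  D3 (cap 18, load 15): A, C — cost 11×3 + 4×3 = 45
  Shipping 208, fixed 328 → total 536.
  Any other capacity-feasible assignment to {D1, D2, D3} ships for at least 208.
Total demand is 36; every other set of sites either has combined capacity below 36 or cannot fit the demands without splitting one across sites, so {D1, D2, D3} is the only feasible choice of open sites. Minimum: 536.

536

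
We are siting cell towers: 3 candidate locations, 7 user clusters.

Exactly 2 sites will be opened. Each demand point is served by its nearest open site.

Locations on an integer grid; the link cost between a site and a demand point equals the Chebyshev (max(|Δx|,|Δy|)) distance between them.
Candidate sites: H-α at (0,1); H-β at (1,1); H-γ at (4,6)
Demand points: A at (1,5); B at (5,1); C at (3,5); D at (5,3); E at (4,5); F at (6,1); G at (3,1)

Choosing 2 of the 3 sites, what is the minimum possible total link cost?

19

Open {H-β, H-γ}.
  A→H-γ 3, B→H-β 4, C→H-γ 1, D→H-γ 3, E→H-γ 1, F→H-β 5, G→H-β 2  ⇒ total 19.
Compare {H-α, H-γ}: total 21.
Compare {H-α, H-β}: total 27.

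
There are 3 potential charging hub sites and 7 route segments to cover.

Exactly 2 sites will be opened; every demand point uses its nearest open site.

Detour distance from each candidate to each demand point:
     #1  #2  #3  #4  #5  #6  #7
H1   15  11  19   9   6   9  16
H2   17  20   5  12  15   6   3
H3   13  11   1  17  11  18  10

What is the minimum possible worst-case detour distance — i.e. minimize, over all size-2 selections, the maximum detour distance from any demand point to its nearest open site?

Open {H1, H3}.
  Farthest demand point is #1 at detour distance 13 (to H3); all others are ≤ 13.
With {H2, H3} the worst case is 13.
With {H1, H2} the worst case is 15.
No size-2 selection achieves below 13.

13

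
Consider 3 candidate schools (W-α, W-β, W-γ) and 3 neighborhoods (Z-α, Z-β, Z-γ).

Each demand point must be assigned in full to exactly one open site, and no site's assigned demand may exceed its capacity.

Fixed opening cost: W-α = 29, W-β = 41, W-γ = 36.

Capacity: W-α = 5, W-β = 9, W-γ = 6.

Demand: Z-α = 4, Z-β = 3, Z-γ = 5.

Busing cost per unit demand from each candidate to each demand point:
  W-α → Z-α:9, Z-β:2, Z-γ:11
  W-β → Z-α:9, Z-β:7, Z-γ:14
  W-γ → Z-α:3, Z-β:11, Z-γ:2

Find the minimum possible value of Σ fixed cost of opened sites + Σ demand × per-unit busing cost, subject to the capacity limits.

Open {W-β, W-γ}; cheapest assignment that respects the capacities:
  W-β (cap 9, load 7): Z-α, Z-β — cost 4×9 + 3×7 = 57
  W-γ (cap 6, load 5): Z-γ — cost 5×2 = 10
  Shipping 67, fixed 77 → total 144.
  Any other capacity-feasible assignment to {W-β, W-γ} ships for at least 67.
Compare {W-α, W-β, W-γ}: its best feasible assignment gives total 158.
Compare {W-α, W-β}: its best feasible assignment gives total 182.
Every other set of open sites that can feasibly serve all demand totals ≥ 158 even under its best assignment. Minimum: 144.

144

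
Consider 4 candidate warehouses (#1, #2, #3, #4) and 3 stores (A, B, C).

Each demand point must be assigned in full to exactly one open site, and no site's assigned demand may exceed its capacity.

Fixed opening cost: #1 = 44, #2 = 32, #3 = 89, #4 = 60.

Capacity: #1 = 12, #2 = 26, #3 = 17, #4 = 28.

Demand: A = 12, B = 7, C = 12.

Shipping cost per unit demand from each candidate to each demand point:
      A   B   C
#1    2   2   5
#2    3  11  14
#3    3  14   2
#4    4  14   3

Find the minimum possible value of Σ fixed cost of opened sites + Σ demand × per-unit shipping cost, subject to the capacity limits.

Open {#1, #4}; cheapest assignment that respects the capacities:
  #1 (cap 12, load 7): B — cost 7×2 = 14
  #4 (cap 28, load 24): A, C — cost 12×4 + 12×3 = 84
  Shipping 98, fixed 104 → total 202.
  Any other capacity-feasible assignment to {#1, #4} ships for at least 98.
Compare {#1, #2, #4}: its best feasible assignment gives total 222.
Compare {#1, #2, #3}: its best feasible assignment gives total 239.
Every other set of open sites that can feasibly serve all demand totals ≥ 222 even under its best assignment. Minimum: 202.

202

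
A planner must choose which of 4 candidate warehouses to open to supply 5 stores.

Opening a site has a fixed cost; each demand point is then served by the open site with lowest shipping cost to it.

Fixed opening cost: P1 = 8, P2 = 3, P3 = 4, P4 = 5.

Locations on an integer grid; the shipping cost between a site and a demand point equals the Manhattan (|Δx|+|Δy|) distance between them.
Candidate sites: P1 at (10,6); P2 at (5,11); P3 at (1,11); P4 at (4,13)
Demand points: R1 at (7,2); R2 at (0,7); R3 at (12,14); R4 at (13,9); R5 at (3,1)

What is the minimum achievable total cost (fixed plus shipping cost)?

52

Open {P1, P3}: assign each demand point to its cheapest open site.
  R1→P1 7, R2→P3 5, R3→P1 10, R4→P1 6, R5→P1 12
  shipping cost 40, fixed 12 → total 52.
Compare {P1}: shipping cost 46 + fixed 8 = 54.
Compare {P2}: shipping cost 52 + fixed 3 = 55.
Compare {P1, P2}: shipping cost 44 + fixed 11 = 55.
All other subsets cost ≥ 54. Minimum total cost: 52.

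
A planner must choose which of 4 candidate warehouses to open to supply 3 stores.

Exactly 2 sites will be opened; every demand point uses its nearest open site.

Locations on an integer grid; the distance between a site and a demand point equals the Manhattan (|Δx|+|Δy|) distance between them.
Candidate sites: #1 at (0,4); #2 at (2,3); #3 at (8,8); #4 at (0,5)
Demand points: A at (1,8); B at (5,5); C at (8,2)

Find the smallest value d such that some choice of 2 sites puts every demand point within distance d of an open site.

Open {#1, #3}.
  Farthest demand point is B at distance 6 (to #1); all others are ≤ 6.
With {#2, #3} the worst case is 6.
With {#3, #4} the worst case is 6.
No size-2 selection achieves below 6.

6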